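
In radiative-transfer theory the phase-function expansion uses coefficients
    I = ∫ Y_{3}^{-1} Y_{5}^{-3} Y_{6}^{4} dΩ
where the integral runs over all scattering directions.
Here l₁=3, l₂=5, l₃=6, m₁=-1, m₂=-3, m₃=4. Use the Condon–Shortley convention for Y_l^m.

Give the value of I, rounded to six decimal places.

0.113950

Checks pass: Σm=0; 14 even; l₃=6∈[2,8].
(2·3+1)(2·5+1)(2·6+1) = 1001
Δ: 2! 4! 8! / 15! → 1/675675
sum: t=0:+1/8640 t=1:−1/2304 t=2:+1/8640 = -7/34560
3j²(3 5 6; 0 0 0) = Δ·Π!·Σ² = 7/429  (sign -1)
sum: t=0:+1/69120 t=1:−1/30240 t=2:+1/322560 = -1/64512
3j²(3 5 6; -1 -3 4) = Δ·Π!·Σ² = 10/1001  (sign -1)
combine: 4πI² = 1001·7/429·10/1001 = 70/429
take √, sign +1: I = 0.11395029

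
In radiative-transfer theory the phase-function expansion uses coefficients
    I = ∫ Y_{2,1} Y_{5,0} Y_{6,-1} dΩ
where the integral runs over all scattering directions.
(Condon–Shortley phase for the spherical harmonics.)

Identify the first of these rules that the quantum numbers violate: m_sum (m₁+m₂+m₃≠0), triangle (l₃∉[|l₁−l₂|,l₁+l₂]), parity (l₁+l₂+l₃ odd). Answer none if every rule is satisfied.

Σmᵢ = 0  ✓
l₃∈[|l₁−l₂|,l₁+l₂]=[3,7], have l₃=6  ✓
Σlᵢ = 13 ⇒ odd  ✗

parity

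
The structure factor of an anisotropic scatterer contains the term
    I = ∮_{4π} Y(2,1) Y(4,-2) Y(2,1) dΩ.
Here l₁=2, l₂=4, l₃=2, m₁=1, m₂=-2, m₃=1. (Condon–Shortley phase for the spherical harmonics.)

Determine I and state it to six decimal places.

m-sum 0 ✓  L=8 even ✓  2≤2≤6 ✓
Π(2lᵢ+1) = 5×9×5 = 225
triangle coeff Δ(2,4,2) = 1/630
Σ_t [2,2]: t=2:+1/16 = 1/16
(3j)²=2/35 [(2 4 2; 0 0 0)], sign=+1
Σ_t [1,1]: t=1:−1/36 = -1/36
(3j)²=4/63 [(2 4 2; 1 -2 1)], sign=+1
⇒ 4πI² = 40/49
I = (+1)√(40/49/(4π)) = 0.25487487

0.254875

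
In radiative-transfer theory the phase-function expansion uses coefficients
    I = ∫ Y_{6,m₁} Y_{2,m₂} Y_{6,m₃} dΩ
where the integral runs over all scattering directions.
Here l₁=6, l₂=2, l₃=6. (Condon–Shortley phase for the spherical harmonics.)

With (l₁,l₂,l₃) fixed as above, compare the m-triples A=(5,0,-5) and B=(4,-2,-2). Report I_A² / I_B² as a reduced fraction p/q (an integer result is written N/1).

121/180

l's match ⇒ only the (l;m) 3-j factors differ between A and B.
A: triangle coeff Δ(6,2,6) = 1/90090; Σ_t [0,1]: t=0:+1/1451520 t=1:−1/3628800 = 1/2419200; (3j)²=11/910 [(6 2 6; 5 0 -5)], sign=-1
B: triangle coeff Δ(6,2,6) = 1/90090; Σ_t [0,0]: t=0:+1/322560 = 1/322560; (3j)²=18/1001 [(6 2 6; 4 -2 -2)], sign=+1
I_A²/I_B² = (11/910)/(18/1001) = 121/180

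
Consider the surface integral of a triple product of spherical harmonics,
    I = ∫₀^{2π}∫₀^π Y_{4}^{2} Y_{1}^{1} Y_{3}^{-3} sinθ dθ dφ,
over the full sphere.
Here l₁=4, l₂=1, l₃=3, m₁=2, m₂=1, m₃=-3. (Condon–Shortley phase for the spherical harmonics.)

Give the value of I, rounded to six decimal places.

0.061558

Rules hold: Σm=0, L=8 even, 3≤3≤5.
N = 9·3·7 = 189
Δ = 2!·6!·0!/9! = 1/252
Racah Σ t=1..1: t=1:−1/36 = -1/36
⇒ 3j(4 1 3; 0 0 0)² = 4/63, sgn +1
Racah Σ t=2..2: t=2:+1/1440 = 1/1440
⇒ 3j(4 1 3; 2 1 -3)² = 1/252, sgn +1
4πI² = N·(3j₀)²·(3jₘ)² = 1/21
I = +1·√(0.047619/4π) = 0.06155813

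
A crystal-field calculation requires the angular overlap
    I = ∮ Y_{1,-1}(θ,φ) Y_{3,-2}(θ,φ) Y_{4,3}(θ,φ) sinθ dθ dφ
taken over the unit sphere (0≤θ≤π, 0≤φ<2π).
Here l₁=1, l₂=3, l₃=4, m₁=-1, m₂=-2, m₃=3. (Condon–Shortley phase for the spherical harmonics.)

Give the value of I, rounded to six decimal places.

-0.282095

m-sum 0 ✓  L=8 even ✓  2≤4≤4 ✓
Π(2lᵢ+1) = 3×7×9 = 189
triangle coeff Δ(1,3,4) = 1/252
Σ_t [0,0]: t=0:+1/36 = 1/36
(3j)²=4/63 [(1 3 4; 0 0 0)], sign=+1
Σ_t [0,0]: t=0:+1/240 = 1/240
(3j)²=1/12 [(1 3 4; -1 -2 3)], sign=-1
⇒ 4πI² = 1/1
I = (-1)√(1/1/(4π)) = -0.28209479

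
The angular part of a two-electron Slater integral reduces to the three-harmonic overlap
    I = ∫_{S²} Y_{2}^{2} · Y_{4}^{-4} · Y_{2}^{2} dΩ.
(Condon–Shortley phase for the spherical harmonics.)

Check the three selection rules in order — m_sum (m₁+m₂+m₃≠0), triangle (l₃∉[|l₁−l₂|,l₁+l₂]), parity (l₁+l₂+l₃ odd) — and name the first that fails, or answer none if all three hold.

none

azimuthal sum: 2 − 4 + 2 = 0  ✓
2 ≤ 2 ≤ 6 (triangle on l)  ✓
L = 2 + 4 + 2 = 8 (even)  ✓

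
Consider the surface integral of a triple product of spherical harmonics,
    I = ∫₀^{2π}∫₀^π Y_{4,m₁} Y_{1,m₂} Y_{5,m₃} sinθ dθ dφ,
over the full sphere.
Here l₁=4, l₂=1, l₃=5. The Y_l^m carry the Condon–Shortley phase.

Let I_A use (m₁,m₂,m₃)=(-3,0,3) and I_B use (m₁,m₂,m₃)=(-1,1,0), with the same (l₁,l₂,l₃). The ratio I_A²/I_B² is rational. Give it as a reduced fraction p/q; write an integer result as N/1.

8/5

Same 4,1,5: normalisation and zero-m 3j drop out of the ratio.
A: Δ: 0! 8! 2! / 11! → 1/495; sum: t=0:+1/5040 = 1/5040; 3j²(4 1 5; -3 0 3) = Δ·Π!·Σ² = 16/495  (sign +1)
B: Δ: 0! 8! 2! / 11! → 1/495; sum: t=0:+1/1440 = 1/1440; 3j²(4 1 5; -1 1 0) = Δ·Π!·Σ² = 2/99  (sign -1)
I_A²/I_B² = (16/495)/(2/99) = 8/5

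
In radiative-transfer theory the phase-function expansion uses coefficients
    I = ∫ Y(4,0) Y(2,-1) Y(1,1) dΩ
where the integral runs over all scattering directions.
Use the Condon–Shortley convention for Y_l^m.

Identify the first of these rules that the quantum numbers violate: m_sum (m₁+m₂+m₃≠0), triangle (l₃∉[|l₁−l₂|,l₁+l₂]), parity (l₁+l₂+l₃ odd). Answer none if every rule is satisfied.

triangle

m₁+m₂+m₃ = 0 − 1 + 1 = 0  ✓
triangle: |4−2|=2 ≤ l₃=1 ≤ 4+2=6  ✗
parity: l₁+l₂+l₃ = 7 is odd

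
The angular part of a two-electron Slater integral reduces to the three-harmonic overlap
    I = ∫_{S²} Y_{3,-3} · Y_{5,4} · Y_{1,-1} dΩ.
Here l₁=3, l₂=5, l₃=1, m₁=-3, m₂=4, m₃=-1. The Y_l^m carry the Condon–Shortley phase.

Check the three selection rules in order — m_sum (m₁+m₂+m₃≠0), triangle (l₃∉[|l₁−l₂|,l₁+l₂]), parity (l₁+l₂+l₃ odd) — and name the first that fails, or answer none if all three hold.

m₁+m₂+m₃ = -3 + 4 − 1 = 0  ✓
triangle: |3−5|=2 ≤ l₃=1 ≤ 3+5=8  ✗
parity: l₁+l₂+l₃ = 9 is odd

triangle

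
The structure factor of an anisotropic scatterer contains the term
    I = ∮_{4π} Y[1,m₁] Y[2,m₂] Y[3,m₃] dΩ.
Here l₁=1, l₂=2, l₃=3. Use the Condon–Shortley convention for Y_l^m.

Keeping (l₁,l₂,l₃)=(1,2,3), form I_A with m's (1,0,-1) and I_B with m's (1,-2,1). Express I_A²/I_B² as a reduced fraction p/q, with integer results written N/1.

Same 1,2,3: normalisation and zero-m 3j drop out of the ratio.
A: Δ: 0! 2! 4! / 7! → 1/105; sum: t=0:+1/8 = 1/8; 3j²(1 2 3; 1 0 -1) = Δ·Π!·Σ² = 2/35  (sign +1)
B: Δ: 0! 2! 4! / 7! → 1/105; sum: t=0:+1/48 = 1/48; 3j²(1 2 3; 1 -2 1) = Δ·Π!·Σ² = 1/105  (sign +1)
I_A²/I_B² = (2/35)/(1/105) = 6/1

6/1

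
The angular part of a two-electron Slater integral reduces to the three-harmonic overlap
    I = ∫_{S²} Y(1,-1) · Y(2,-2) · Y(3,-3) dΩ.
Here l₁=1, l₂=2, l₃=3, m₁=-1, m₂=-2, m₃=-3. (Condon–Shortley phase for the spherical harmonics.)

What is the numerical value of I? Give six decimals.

0.000000

m-sum = -1 − 2 − 3 = -6 ≠ 0 ⇒ I = 0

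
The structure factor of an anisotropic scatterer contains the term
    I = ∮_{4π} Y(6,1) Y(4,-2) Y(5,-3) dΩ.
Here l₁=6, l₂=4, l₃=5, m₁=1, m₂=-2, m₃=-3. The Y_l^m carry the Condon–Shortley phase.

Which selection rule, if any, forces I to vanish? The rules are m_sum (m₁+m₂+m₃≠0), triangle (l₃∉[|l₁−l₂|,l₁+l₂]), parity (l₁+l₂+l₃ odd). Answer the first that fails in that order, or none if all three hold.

m₁+m₂+m₃ = 1 − 2 − 3 = -4  ✗
triangle: |6−4|=2 ≤ l₃=5 ≤ 6+4=10
parity: l₁+l₂+l₃ = 15 is odd

m_sum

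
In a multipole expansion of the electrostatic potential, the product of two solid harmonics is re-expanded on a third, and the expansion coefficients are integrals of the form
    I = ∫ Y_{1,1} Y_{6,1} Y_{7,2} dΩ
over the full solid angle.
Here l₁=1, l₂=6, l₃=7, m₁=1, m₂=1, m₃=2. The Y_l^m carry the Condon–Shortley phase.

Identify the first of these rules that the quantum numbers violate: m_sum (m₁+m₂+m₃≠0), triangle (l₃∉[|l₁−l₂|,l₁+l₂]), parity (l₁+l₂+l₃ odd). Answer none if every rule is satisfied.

m_sum

Σmᵢ = 4  ✗
l₃∈[|l₁−l₂|,l₁+l₂]=[5,7], have l₃=7
Σlᵢ = 14 ⇒ even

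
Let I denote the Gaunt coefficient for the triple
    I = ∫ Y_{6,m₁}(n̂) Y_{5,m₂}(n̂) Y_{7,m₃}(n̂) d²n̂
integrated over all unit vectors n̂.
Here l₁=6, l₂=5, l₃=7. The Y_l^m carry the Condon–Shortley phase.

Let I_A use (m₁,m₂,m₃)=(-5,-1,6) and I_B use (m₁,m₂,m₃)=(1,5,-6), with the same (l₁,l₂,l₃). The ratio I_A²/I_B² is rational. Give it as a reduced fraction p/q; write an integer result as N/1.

Shared (l₁,l₂,l₃)=(6,5,7): N and (l;000)² cancel in I_A²/I_B².
A: Δ = 4!·8!·6!/19! = 1/174594420; Racah Σ t=3..4: t=3:−1/29030400 t=4:+1/87091200 = -1/43545600; ⇒ 3j(6 5 7; -5 -1 6)² = 88/6783, sgn +1
B: Δ = 4!·8!·6!/19! = 1/174594420; Racah Σ t=4..4: t=4:+1/87091200 = 1/87091200; ⇒ 3j(6 5 7; 1 5 -6)² = 10/969, sgn -1
I_A²/I_B² = (88/6783)/(10/969) = 44/35

44/35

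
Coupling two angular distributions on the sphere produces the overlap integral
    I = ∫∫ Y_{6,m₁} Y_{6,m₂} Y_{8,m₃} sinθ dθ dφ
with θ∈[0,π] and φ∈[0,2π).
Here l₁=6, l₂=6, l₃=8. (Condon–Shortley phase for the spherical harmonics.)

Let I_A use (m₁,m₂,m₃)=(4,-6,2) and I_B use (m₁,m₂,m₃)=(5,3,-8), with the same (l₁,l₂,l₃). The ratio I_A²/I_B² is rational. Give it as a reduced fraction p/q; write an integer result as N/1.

Same 6,6,8: normalisation and zero-m 3j drop out of the ratio.
A: Δ: 4! 8! 8! / 21! → 1/1309458150; sum: t=0:+1/1393459200 = 1/1393459200; 3j²(6 6 8; 4 -6 2) = Δ·Π!·Σ² = 15/4199  (sign +1)
B: Δ: 4! 8! 8! / 21! → 1/1309458150; sum: t=1:−1/9754214400 = -1/9754214400; 3j²(6 6 8; 5 3 -8) = Δ·Π!·Σ² = 33/2261  (sign -1)
I_A²/I_B² = (15/4199)/(33/2261) = 35/143

35/143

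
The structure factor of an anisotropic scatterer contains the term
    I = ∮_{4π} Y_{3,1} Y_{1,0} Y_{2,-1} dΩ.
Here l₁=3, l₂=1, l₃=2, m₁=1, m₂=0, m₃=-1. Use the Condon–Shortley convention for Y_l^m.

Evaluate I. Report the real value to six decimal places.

m-sum 0 ✓  L=6 even ✓  2≤2≤4 ✓
Π(2lᵢ+1) = 7×3×5 = 105
triangle coeff Δ(3,1,2) = 1/105
Σ_t [1,1]: t=1:−1/4 = -1/4
(3j)²=3/35 [(3 1 2; 0 0 0)], sign=-1
Σ_t [1,1]: t=1:−1/6 = -1/6
(3j)²=8/105 [(3 1 2; 1 0 -1)], sign=+1
⇒ 4πI² = 24/35
I = (-1)√(24/35/(4π)) = -0.23359668

-0.233597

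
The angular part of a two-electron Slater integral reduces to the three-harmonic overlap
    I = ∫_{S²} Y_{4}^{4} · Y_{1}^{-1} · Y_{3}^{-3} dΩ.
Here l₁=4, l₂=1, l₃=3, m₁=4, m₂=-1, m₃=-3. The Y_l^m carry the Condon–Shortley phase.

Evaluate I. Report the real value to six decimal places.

Rules hold: Σm=0, L=8 even, 3≤3≤5.
N = 9·3·7 = 189
Δ = 2!·6!·0!/9! = 1/252
Racah Σ t=1..1: t=1:−1/36 = -1/36
⇒ 3j(4 1 3; 0 0 0)² = 4/63, sgn +1
Racah Σ t=0..0: t=0:+1/1440 = 1/1440
⇒ 3j(4 1 3; 4 -1 -3)² = 1/9, sgn +1
4πI² = N·(3j₀)²·(3jₘ)² = 4/3
I = +1·√(1.33333/4π) = 0.32573501

0.325735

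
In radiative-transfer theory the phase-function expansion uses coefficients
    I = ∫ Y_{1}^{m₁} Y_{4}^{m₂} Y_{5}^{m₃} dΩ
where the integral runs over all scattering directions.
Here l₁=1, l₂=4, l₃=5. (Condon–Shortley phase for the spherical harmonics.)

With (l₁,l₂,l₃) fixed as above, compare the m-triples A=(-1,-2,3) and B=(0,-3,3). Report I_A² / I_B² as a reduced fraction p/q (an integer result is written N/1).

7/4

Shared (l₁,l₂,l₃)=(1,4,5): N and (l;000)² cancel in I_A²/I_B².
A: Δ = 0!·2!·8!/11! = 1/495; Racah Σ t=0..0: t=0:+1/2880 = 1/2880; ⇒ 3j(1 4 5; -1 -2 3)² = 28/495, sgn +1
B: Δ = 0!·2!·8!/11! = 1/495; Racah Σ t=0..0: t=0:+1/5040 = 1/5040; ⇒ 3j(1 4 5; 0 -3 3)² = 16/495, sgn +1
I_A²/I_B² = (28/495)/(16/495) = 7/4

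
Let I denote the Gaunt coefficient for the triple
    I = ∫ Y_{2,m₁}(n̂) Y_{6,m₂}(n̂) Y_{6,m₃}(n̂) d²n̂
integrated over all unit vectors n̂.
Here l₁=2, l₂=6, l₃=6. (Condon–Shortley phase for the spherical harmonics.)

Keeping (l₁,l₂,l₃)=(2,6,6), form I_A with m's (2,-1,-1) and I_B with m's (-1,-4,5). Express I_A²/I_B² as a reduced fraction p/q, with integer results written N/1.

l's match ⇒ only the (l;m) 3-j factors differ between A and B.
A: triangle coeff Δ(2,6,6) = 1/90090; Σ_t [0,0]: t=0:+1/57600 = 1/57600; (3j)²=21/715 [(2 6 6; 2 -1 -1)], sign=-1
B: triangle coeff Δ(2,6,6) = 1/90090; Σ_t [1,2]: t=1:−1/725760 t=2:+1/7257600 = -1/806400; (3j)²=27/910 [(2 6 6; -1 -4 5)], sign=+1
I_A²/I_B² = (21/715)/(27/910) = 98/99

98/99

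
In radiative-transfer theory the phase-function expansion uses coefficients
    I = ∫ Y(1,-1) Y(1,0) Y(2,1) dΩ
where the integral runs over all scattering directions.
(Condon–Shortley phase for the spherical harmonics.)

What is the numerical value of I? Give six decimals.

-0.218510

Rules hold: Σm=0, L=4 even, 0≤2≤2.
N = 3·3·5 = 45
Δ = 0!·2!·2!/5! = 1/30
Racah Σ t=0..0: t=0:+1/1 = 1/1
⇒ 3j(1 1 2; 0 0 0)² = 2/15, sgn +1
Racah Σ t=0..0: t=0:+1/2 = 1/2
⇒ 3j(1 1 2; -1 0 1)² = 1/10, sgn -1
4πI² = N·(3j₀)²·(3jₘ)² = 3/5
I = -1·√(0.6/4π) = -0.21850969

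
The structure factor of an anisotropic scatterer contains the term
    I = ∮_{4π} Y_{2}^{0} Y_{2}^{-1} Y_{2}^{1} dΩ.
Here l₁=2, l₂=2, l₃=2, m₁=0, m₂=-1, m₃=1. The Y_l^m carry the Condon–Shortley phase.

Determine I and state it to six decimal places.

m-sum 0 ✓  L=6 even ✓  0≤2≤4 ✓
Π(2lᵢ+1) = 5×5×5 = 125
triangle coeff Δ(2,2,2) = 1/630
Σ_t [0,2]: t=0:+1/8 t=1:−1/1 t=2:+1/8 = -3/4
(3j)²=2/35 [(2 2 2; 0 0 0)], sign=-1
Σ_t [0,1]: t=0:+1/4 t=1:−1/2 = -1/4
(3j)²=1/70 [(2 2 2; 0 -1 1)], sign=+1
⇒ 4πI² = 5/49
I = (-1)√(5/49/(4π)) = -0.09011188

-0.090112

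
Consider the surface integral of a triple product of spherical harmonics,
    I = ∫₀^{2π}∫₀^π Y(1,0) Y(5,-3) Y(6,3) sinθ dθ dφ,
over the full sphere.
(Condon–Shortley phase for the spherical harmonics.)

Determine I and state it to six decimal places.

m-sum 0 ✓  L=12 even ✓  4≤6≤6 ✓
Π(2lᵢ+1) = 3×11×13 = 429
triangle coeff Δ(1,5,6) = 1/858
Σ_t [0,0]: t=0:+1/14400 = 1/14400
(3j)²=6/143 [(1 5 6; 0 0 0)], sign=+1
Σ_t [0,0]: t=0:+1/80640 = 1/80640
(3j)²=9/286 [(1 5 6; 0 -3 3)], sign=-1
⇒ 4πI² = 81/143
I = (-1)√(81/143/(4π)) = -0.21230956

-0.212310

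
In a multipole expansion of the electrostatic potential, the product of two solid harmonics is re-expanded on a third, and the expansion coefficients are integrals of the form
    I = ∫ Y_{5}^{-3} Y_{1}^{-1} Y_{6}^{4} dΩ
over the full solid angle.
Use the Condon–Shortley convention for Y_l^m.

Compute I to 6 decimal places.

Checks pass: Σm=0; 12 even; l₃=6∈[4,6].
(2·5+1)(2·1+1)(2·6+1) = 429
Δ: 0! 10! 2! / 13! → 1/858
sum: t=0:+1/14400 = 1/14400
3j²(5 1 6; 0 0 0) = Δ·Π!·Σ² = 6/143  (sign +1)
sum: t=0:+1/161280 = 1/161280
3j²(5 1 6; -3 -1 4) = Δ·Π!·Σ² = 15/286  (sign +1)
combine: 4πI² = 429·6/143·15/286 = 135/143
take √, sign +1: I = 0.27409047

0.274090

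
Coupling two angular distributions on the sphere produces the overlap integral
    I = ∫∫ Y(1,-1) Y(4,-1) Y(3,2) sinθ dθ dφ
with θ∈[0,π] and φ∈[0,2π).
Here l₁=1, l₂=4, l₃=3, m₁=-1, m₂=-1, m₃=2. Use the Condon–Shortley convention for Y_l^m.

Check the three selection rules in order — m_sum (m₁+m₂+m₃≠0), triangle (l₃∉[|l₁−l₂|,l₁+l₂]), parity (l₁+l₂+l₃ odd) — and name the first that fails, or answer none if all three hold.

m₁+m₂+m₃ = -1 − 1 + 2 = 0  ✓
triangle: |1−4|=3 ≤ l₃=3 ≤ 1+4=5  ✓
parity: l₁+l₂+l₃ = 8 is even  ✓

none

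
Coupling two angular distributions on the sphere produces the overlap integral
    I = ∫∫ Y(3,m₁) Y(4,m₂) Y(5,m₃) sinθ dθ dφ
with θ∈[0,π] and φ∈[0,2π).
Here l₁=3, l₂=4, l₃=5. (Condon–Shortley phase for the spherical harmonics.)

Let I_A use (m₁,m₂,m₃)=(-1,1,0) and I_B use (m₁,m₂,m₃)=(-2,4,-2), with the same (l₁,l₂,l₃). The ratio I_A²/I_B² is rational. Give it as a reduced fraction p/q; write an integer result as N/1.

l's match ⇒ only the (l;m) 3-j factors differ between A and B.
A: triangle coeff Δ(3,4,5) = 1/180180; Σ_t [0,2]: t=0:+1/5760 t=1:−1/288 t=2:+1/288 = 1/5760; (3j)²=1/12012 [(3 4 5; -1 1 0)], sign=-1
B: triangle coeff Δ(3,4,5) = 1/180180; Σ_t [2,2]: t=2:+1/8640 = 1/8640; (3j)²=14/1287 [(3 4 5; -2 4 -2)], sign=-1
I_A²/I_B² = (1/12012)/(14/1287) = 3/392

3/392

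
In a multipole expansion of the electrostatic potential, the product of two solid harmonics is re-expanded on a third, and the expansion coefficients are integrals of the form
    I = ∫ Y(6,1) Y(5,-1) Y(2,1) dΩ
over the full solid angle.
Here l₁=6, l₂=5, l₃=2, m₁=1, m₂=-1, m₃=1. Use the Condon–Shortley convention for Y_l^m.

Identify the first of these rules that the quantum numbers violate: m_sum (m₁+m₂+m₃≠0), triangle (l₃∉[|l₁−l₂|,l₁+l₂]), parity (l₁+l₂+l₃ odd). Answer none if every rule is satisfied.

m_sum

m₁+m₂+m₃ = 1 − 1 + 1 = 1  ✗
triangle: |6−5|=1 ≤ l₃=2 ≤ 6+5=11
parity: l₁+l₂+l₃ = 13 is odd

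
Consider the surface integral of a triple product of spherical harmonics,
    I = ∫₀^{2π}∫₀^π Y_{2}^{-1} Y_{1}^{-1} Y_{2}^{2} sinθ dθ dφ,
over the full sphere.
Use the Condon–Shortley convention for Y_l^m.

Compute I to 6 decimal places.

Σlᵢ=5 odd — θ-integrand is odd under cosθ→−cosθ; I=0

0.000000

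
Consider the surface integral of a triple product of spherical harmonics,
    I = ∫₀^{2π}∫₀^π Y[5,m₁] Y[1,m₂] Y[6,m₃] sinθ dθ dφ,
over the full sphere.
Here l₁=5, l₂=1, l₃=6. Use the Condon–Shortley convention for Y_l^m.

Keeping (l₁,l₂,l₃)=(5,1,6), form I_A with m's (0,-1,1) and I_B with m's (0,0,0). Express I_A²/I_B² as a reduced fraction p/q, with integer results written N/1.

7/12

l's match ⇒ only the (l;m) 3-j factors differ between A and B.
A: triangle coeff Δ(5,1,6) = 1/858; Σ_t [0,0]: t=0:+1/28800 = 1/28800; (3j)²=7/286 [(5 1 6; 0 -1 1)], sign=-1
B: triangle coeff Δ(5,1,6) = 1/858; Σ_t [0,0]: t=0:+1/14400 = 1/14400; (3j)²=6/143 [(5 1 6; 0 0 0)], sign=+1
I_A²/I_B² = (7/286)/(6/143) = 7/12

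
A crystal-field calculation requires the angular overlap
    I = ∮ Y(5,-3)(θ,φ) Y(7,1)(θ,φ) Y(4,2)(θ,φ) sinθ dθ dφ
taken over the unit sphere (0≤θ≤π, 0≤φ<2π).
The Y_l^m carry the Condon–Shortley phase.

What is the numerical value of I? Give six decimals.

0.161478

Checks pass: Σm=0; 16 even; l₃=4∈[2,12].
(2·5+1)(2·7+1)(2·4+1) = 1485
Δ: 8! 2! 6! / 17! → 1/6126120
sum: t=3:−1/69120 t=4:+1/20736 t=5:−1/69120 = 1/51840
3j²(5 7 4; 0 0 0) = Δ·Π!·Σ² = 280/21879  (sign +1)
sum: t=6:+1/138240 t=7:−1/604800 t=8:+1/58060800 = 13/2322432
3j²(5 7 4; -3 1 2) = Δ·Π!·Σ² = 1625/94248  (sign +1)
combine: 4πI² = 1485·280/21879·1625/94248 = 3125/9537
take √, sign +1: I = 0.16147831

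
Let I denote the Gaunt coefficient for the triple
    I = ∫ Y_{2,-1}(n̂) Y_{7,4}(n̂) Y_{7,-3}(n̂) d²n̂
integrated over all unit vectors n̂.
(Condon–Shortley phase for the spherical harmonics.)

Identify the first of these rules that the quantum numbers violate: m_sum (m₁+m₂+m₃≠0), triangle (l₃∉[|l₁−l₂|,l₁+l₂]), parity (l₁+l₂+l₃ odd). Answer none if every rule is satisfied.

Σmᵢ = 0  ✓
l₃∈[|l₁−l₂|,l₁+l₂]=[5,9], have l₃=7  ✓
Σlᵢ = 16 ⇒ even  ✓

none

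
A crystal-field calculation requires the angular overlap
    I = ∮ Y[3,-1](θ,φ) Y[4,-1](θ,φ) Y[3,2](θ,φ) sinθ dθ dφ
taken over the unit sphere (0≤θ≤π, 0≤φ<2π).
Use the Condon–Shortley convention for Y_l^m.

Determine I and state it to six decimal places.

0.145070

m-sum 0 ✓  L=10 even ✓  1≤3≤7 ✓
Π(2lᵢ+1) = 7×9×7 = 441
triangle coeff Δ(3,4,3) = 1/34650
Σ_t [1,3]: t=1:−1/72 t=2:+1/16 t=3:−1/72 = 5/144
(3j)²=2/77 [(3 4 3; 0 0 0)], sign=-1
Σ_t [2,3]: t=2:+1/48 t=3:−1/144 = 1/72
(3j)²=16/693 [(3 4 3; -1 -1 2)], sign=-1
⇒ 4πI² = 32/121
I = (+1)√(32/121/(4π)) = 0.14506992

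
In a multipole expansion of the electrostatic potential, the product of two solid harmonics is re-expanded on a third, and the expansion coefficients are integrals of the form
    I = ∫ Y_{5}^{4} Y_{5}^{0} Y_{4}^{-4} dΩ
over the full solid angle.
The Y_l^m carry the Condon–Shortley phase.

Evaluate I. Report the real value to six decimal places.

m-sum 0 ✓  L=14 even ✓  0≤4≤10 ✓
Π(2lᵢ+1) = 11×11×9 = 1089
triangle coeff Δ(5,5,4) = 1/3153150
Σ_t [1,5]: t=1:−1/69120 t=2:+1/1728 t=3:−1/576 t=4:+1/1728 t=5:−1/69120 = -7/11520
(3j)²=2/143 [(5 5 4; 0 0 0)], sign=-1
Σ_t [1,1]: t=1:−1/69120 = -1/69120
(3j)²=2/143 [(5 5 4; 4 0 -4)], sign=-1
⇒ 4πI² = 36/169
I = (+1)√(36/169/(4π)) = 0.13019760

0.130198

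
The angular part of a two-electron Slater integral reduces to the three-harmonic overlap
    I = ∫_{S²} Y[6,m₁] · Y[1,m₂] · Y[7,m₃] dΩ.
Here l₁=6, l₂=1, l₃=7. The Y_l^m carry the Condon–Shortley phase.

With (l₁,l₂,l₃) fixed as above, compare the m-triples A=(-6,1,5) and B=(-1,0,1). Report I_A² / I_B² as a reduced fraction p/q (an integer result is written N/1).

l's match ⇒ only the (l;m) 3-j factors differ between A and B.
A: triangle coeff Δ(6,1,7) = 1/1365; Σ_t [0,0]: t=0:+1/958003200 = 1/958003200; (3j)²=1/1365 [(6 1 7; -6 1 5)], sign=+1
B: triangle coeff Δ(6,1,7) = 1/1365; Σ_t [0,0]: t=0:+1/604800 = 1/604800; (3j)²=16/455 [(6 1 7; -1 0 1)], sign=+1
I_A²/I_B² = (1/1365)/(16/455) = 1/48

1/48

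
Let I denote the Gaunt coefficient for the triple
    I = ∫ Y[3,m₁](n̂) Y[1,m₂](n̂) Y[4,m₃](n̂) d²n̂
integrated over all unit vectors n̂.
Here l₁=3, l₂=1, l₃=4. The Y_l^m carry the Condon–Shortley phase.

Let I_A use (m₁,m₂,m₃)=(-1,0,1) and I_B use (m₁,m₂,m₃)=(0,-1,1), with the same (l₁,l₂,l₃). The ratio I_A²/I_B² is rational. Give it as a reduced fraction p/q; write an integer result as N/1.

Same 3,1,4: normalisation and zero-m 3j drop out of the ratio.
A: Δ: 0! 6! 2! / 9! → 1/252; sum: t=0:+1/48 = 1/48; 3j²(3 1 4; -1 0 1) = Δ·Π!·Σ² = 5/84  (sign -1)
B: Δ: 0! 6! 2! / 9! → 1/252; sum: t=0:+1/72 = 1/72; 3j²(3 1 4; 0 -1 1) = Δ·Π!·Σ² = 5/126  (sign -1)
I_A²/I_B² = (5/84)/(5/126) = 3/2

3/2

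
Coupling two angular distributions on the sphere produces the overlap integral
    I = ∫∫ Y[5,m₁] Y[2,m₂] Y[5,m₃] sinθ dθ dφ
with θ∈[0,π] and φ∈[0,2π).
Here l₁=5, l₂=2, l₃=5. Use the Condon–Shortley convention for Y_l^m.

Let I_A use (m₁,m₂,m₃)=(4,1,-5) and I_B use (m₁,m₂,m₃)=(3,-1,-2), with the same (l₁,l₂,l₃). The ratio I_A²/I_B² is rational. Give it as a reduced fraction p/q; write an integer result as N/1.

l's match ⇒ only the (l;m) 3-j factors differ between A and B.
A: triangle coeff Δ(5,2,5) = 1/38610; Σ_t [1,1]: t=1:−1/80640 = -1/80640; (3j)²=9/286 [(5 2 5; 4 1 -5)], sign=-1
B: triangle coeff Δ(5,2,5) = 1/38610; Σ_t [0,1]: t=0:+1/2880 t=1:−1/10080 = 1/4032; (3j)²=10/429 [(5 2 5; 3 -1 -2)], sign=-1
I_A²/I_B² = (9/286)/(10/429) = 27/20

27/20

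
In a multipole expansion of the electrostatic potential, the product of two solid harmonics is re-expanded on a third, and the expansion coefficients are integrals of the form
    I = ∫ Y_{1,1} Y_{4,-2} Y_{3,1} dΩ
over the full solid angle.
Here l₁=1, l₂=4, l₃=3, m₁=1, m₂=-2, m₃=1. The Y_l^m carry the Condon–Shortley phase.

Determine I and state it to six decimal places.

m-sum 0 ✓  L=8 even ✓  3≤3≤5 ✓
Π(2lᵢ+1) = 3×9×7 = 189
triangle coeff Δ(1,4,3) = 1/252
Σ_t [1,1]: t=1:−1/36 = -1/36
(3j)²=4/63 [(1 4 3; 0 0 0)], sign=+1
Σ_t [0,0]: t=0:+1/96 = 1/96
(3j)²=5/84 [(1 4 3; 1 -2 1)], sign=+1
⇒ 4πI² = 5/7
I = (+1)√(5/7/(4π)) = 0.23841361

0.238414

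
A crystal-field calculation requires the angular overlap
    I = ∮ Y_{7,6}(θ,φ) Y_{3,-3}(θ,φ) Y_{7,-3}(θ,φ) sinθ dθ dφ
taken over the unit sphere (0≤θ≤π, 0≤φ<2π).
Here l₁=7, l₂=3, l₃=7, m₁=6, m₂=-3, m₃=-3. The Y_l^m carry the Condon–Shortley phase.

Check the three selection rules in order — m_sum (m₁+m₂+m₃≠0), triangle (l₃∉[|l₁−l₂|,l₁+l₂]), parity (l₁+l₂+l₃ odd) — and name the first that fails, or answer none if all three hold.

azimuthal sum: 6 − 3 − 3 = 0  ✓
4 ≤ 7 ≤ 10 (triangle on l)  ✓
L = 7 + 3 + 7 = 17 (odd)  ✗

parity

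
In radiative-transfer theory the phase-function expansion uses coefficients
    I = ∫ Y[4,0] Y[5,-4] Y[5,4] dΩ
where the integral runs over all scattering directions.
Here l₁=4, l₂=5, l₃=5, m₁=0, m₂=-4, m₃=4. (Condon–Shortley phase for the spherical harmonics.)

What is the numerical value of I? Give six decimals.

-0.130198

Checks pass: Σm=0; 14 even; l₃=5∈[1,9].
(2·4+1)(2·5+1)(2·5+1) = 1089
Δ: 4! 4! 6! / 15! → 1/3153150
sum: t=0:+1/69120 t=1:−1/1728 t=2:+1/576 t=3:−1/1728 t=4:+1/69120 = 7/11520
3j²(4 5 5; 0 0 0) = Δ·Π!·Σ² = 2/143  (sign -1)
sum: t=0:+1/69120 t=1:−1/25920 = -1/41472
3j²(4 5 5; 0 -4 4) = Δ·Π!·Σ² = 2/143  (sign +1)
combine: 4πI² = 1089·2/143·2/143 = 36/169
take √, sign -1: I = -0.13019760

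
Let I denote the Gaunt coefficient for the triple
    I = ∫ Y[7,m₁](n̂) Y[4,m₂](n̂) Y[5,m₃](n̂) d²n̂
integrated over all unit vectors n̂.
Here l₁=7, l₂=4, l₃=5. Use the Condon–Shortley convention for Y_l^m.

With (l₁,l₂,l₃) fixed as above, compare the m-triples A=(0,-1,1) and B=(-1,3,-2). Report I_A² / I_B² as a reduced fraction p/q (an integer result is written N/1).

2/175

Shared (l₁,l₂,l₃)=(7,4,5): N and (l;000)² cancel in I_A²/I_B².
A: Δ = 6!·8!·2!/17! = 1/6126120; Racah Σ t=1..3: t=1:−1/345600 t=2:+1/34560 t=3:−1/41472 = 1/518400; ⇒ 3j(7 4 5; 0 -1 1)² = 7/36465, sgn +1
B: Δ = 6!·8!·2!/17! = 1/6126120; Racah Σ t=5..6: t=5:−1/172800 t=6:+1/1036800 = -1/207360; ⇒ 3j(7 4 5; -1 3 -2)² = 245/14586, sgn +1
I_A²/I_B² = (7/36465)/(245/14586) = 2/175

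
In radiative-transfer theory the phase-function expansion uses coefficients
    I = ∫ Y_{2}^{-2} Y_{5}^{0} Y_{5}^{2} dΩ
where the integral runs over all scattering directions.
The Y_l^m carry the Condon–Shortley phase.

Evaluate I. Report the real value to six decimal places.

-0.191372

Rules hold: Σm=0, L=12 even, 3≤5≤7.
N = 5·11·11 = 605
Δ = 2!·2!·8!/13! = 1/38610
Racah Σ t=0..2: t=0:+1/2880 t=1:−1/576 t=2:+1/2880 = -1/960
⇒ 3j(2 5 5; 0 0 0)² = 10/429, sgn +1
Racah Σ t=2..2: t=2:+1/2880 = 1/2880
⇒ 3j(2 5 5; -2 0 2)² = 14/429, sgn -1
4πI² = N·(3j₀)²·(3jₘ)² = 700/1521
I = -1·√(0.460224/4π) = -0.19137248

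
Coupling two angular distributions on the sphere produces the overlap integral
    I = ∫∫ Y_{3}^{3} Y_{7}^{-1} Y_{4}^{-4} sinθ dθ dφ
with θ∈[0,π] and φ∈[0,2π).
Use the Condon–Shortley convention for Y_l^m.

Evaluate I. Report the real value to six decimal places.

Σmᵢ = -2 ≠ 0, so the φ-integral vanishes; I = 0

0.000000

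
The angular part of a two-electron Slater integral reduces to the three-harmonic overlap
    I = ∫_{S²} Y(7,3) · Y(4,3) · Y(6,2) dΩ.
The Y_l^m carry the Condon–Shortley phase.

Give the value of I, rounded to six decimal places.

3 + 3 + 2 = 8 ≠ 0: azimuthal integral kills it; I = 0

0.000000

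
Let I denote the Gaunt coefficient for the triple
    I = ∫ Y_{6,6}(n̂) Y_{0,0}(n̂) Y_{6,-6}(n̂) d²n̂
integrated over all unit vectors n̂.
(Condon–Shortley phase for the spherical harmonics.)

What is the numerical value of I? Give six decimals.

m-sum 0 ✓  L=12 even ✓  6≤6≤6 ✓
Π(2lᵢ+1) = 13×1×13 = 169
triangle coeff Δ(6,0,6) = 1/13
Σ_t [0,0]: t=0:+1/518400 = 1/518400
(3j)²=1/13 [(6 0 6; 0 0 0)], sign=+1
Σ_t [0,0]: t=0:+1/479001600 = 1/479001600
(3j)²=1/13 [(6 0 6; 6 0 -6)], sign=+1
⇒ 4πI² = 1/1
I = (+1)√(1/1/(4π)) = 0.28209479

0.282095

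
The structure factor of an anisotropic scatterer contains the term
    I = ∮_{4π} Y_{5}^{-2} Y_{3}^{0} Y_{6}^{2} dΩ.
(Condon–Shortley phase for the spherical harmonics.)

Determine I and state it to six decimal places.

Checks pass: Σm=0; 14 even; l₃=6∈[2,8].
(2·5+1)(2·3+1)(2·6+1) = 1001
Δ: 2! 8! 4! / 15! → 1/675675
sum: t=0:+1/8640 t=1:−1/2304 t=2:+1/8640 = -7/34560
3j²(5 3 6; 0 0 0) = Δ·Π!·Σ² = 7/429  (sign -1)
sum: t=0:+1/60480 t=1:−1/5760 t=2:+1/8640 = -1/24192
3j²(5 3 6; -2 0 2) = Δ·Π!·Σ² = 8/3003  (sign -1)
combine: 4πI² = 1001·7/429·8/3003 = 56/1287
take √, sign +1: I = 0.05884368

0.058844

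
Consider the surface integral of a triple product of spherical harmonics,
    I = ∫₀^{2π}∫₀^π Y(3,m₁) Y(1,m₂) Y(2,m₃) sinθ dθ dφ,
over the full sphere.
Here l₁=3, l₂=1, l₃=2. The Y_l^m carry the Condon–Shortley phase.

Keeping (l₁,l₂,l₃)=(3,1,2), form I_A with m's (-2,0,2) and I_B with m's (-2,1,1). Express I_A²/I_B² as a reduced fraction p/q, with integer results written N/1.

1/2

Shared (l₁,l₂,l₃)=(3,1,2): N and (l;000)² cancel in I_A²/I_B².
A: Δ = 2!·4!·0!/7! = 1/105; Racah Σ t=1..1: t=1:−1/24 = -1/24; ⇒ 3j(3 1 2; -2 0 2)² = 1/21, sgn -1
B: Δ = 2!·4!·0!/7! = 1/105; Racah Σ t=2..2: t=2:+1/12 = 1/12; ⇒ 3j(3 1 2; -2 1 1)² = 2/21, sgn -1
I_A²/I_B² = (1/21)/(2/21) = 1/2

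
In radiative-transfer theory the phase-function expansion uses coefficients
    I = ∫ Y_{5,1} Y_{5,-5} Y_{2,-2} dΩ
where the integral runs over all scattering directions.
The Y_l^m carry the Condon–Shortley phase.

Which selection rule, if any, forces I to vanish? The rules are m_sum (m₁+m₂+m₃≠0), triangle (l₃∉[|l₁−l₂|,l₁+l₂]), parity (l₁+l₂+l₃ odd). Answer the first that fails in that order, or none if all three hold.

m_sum

azimuthal sum: 1 − 5 − 2 = -6  ✗
0 ≤ 2 ≤ 10 (triangle on l)
L = 5 + 5 + 2 = 12 (even)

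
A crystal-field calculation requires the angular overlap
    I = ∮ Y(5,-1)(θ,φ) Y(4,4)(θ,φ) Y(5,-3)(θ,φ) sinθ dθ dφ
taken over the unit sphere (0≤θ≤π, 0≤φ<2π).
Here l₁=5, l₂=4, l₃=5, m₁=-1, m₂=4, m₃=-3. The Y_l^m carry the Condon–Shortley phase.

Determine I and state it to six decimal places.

-0.168084

Checks pass: Σm=0; 14 even; l₃=5∈[1,9].
(2·5+1)(2·4+1)(2·5+1) = 1089
Δ: 4! 6! 4! / 15! → 1/3153150
sum: t=0:+1/69120 t=1:−1/1728 t=2:+1/576 t=3:−1/1728 t=4:+1/69120 = 7/11520
3j²(5 4 5; 0 0 0) = Δ·Π!·Σ² = 2/143  (sign -1)
sum: t=4:+1/27648 = 1/27648
3j²(5 4 5; -1 4 -3) = Δ·Π!·Σ² = 10/429  (sign +1)
combine: 4πI² = 1089·2/143·10/429 = 60/169
take √, sign -1: I = -0.16808437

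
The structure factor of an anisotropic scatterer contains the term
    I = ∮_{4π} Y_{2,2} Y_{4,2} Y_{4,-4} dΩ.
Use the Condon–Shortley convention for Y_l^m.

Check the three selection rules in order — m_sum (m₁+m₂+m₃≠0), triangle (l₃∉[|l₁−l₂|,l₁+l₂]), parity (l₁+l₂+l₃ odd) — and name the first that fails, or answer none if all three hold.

azimuthal sum: 2 + 2 − 4 = 0  ✓
2 ≤ 4 ≤ 6 (triangle on l)  ✓
L = 2 + 4 + 4 = 10 (even)  ✓

none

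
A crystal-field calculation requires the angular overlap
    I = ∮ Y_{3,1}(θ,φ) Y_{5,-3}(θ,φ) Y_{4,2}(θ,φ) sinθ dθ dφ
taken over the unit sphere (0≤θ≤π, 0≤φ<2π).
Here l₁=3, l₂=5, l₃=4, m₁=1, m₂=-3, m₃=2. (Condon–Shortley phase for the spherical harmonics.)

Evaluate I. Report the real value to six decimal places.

Rules hold: Σm=0, L=12 even, 2≤4≤8.
N = 7·11·9 = 693
Δ = 4!·2!·6!/13! = 1/180180
Racah Σ t=1..3: t=1:−1/576 t=2:+1/144 t=3:−1/576 = 1/288
⇒ 3j(3 5 4; 0 0 0)² = 20/1001, sgn +1
Racah Σ t=0..2: t=0:+1/2304 t=1:−1/720 t=2:+1/5760 = -1/1280
⇒ 3j(3 5 4; 1 -3 2)² = 27/1430, sgn -1
4πI² = N·(3j₀)²·(3jₘ)² = 486/1859
I = -1·√(0.261431/4π) = -0.14423595

-0.144236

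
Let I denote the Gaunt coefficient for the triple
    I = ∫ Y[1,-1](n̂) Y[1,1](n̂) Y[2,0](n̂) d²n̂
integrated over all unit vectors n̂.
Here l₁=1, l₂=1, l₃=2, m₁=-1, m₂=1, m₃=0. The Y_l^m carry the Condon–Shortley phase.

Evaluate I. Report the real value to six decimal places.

Checks pass: Σm=0; 4 even; l₃=2∈[0,2].
(2·1+1)(2·1+1)(2·2+1) = 45
Δ: 0! 2! 2! / 5! → 1/30
sum: t=0:+1/1 = 1/1
3j²(1 1 2; 0 0 0) = Δ·Π!·Σ² = 2/15  (sign +1)
sum: t=0:+1/4 = 1/4
3j²(1 1 2; -1 1 0) = Δ·Π!·Σ² = 1/30  (sign +1)
combine: 4πI² = 45·2/15·1/30 = 1/5
take √, sign +1: I = 0.12615663

0.126157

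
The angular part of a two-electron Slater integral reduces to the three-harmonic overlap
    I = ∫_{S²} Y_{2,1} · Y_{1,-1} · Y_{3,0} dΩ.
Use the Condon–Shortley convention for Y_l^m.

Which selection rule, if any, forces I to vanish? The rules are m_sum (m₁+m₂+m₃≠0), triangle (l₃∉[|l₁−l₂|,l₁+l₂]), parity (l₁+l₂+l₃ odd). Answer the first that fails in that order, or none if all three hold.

none

azimuthal sum: 1 − 1 + 0 = 0  ✓
1 ≤ 3 ≤ 3 (triangle on l)  ✓
L = 2 + 1 + 3 = 6 (even)  ✓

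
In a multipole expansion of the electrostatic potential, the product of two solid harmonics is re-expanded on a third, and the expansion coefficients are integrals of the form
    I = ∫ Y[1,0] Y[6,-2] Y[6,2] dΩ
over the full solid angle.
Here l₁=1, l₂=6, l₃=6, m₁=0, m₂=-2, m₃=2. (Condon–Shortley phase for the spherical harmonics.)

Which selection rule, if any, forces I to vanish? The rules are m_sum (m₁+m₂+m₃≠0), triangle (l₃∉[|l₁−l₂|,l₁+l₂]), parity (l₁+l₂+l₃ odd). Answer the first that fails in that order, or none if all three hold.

parity

m₁+m₂+m₃ = 0 − 2 + 2 = 0  ✓
triangle: |1−6|=5 ≤ l₃=6 ≤ 1+6=7  ✓
parity: l₁+l₂+l₃ = 13 is odd  ✗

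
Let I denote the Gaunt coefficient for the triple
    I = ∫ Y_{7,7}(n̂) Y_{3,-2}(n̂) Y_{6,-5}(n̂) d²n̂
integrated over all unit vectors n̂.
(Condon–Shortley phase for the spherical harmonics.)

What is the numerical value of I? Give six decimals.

-0.201189

m-sum 0 ✓  L=16 even ✓  4≤6≤10 ✓
Π(2lᵢ+1) = 15×7×13 = 1365
triangle coeff Δ(7,3,6) = 1/2042040
Σ_t [1,3]: t=1:−1/207360 t=2:+1/57600 t=3:−1/207360 = 1/129600
(3j)²=168/12155 [(7 3 6; 0 0 0)], sign=+1
Σ_t [0,0]: t=0:+1/87091200 = 1/87091200
(3j)²=11/408 [(7 3 6; 7 -2 -5)], sign=-1
⇒ 4πI² = 147/289
I = (-1)√(147/289/(4π)) = -0.20118927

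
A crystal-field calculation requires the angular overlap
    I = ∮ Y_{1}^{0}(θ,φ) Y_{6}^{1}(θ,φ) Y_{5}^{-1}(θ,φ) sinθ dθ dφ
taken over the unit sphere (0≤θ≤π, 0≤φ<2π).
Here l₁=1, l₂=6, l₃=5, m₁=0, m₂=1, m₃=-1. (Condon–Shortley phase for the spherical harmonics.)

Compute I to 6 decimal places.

Checks pass: Σm=0; 12 even; l₃=5∈[5,7].
(2·1+1)(2·6+1)(2·5+1) = 429
Δ: 2! 0! 10! / 13! → 1/858
sum: t=1:−1/14400 = -1/14400
3j²(1 6 5; 0 0 0) = Δ·Π!·Σ² = 6/143  (sign +1)
sum: t=1:−1/17280 = -1/17280
3j²(1 6 5; 0 1 -1) = Δ·Π!·Σ² = 35/858  (sign -1)
combine: 4πI² = 429·6/143·35/858 = 105/143
take √, sign -1: I = -0.24172507

-0.241725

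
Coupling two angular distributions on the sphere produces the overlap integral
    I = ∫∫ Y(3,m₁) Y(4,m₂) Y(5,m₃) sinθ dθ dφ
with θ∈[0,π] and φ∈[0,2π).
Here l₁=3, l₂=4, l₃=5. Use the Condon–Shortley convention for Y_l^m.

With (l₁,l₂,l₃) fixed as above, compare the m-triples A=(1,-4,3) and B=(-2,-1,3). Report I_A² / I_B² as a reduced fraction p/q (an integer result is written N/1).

Same 3,4,5: normalisation and zero-m 3j drop out of the ratio.
A: Δ: 2! 4! 6! / 13! → 1/180180; sum: t=0:+1/5760 = 1/5760; 3j²(3 4 5; 1 -4 3) = Δ·Π!·Σ² = 56/2145  (sign +1)
B: Δ: 2! 4! 6! / 13! → 1/180180; sum: t=1:−1/1152 t=2:+1/1440 = -1/5760; 3j²(3 4 5; -2 -1 3) = Δ·Π!·Σ² = 1/858  (sign -1)
I_A²/I_B² = (56/2145)/(1/858) = 112/5

112/5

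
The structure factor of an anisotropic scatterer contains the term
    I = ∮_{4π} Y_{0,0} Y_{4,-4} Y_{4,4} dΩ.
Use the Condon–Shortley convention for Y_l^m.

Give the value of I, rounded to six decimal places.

0.282095

Rules hold: Σm=0, L=8 even, 4≤4≤4.
N = 1·9·9 = 81
Δ = 0!·0!·8!/9! = 1/9
Racah Σ t=0..0: t=0:+1/576 = 1/576
⇒ 3j(0 4 4; 0 0 0)² = 1/9, sgn +1
Racah Σ t=0..0: t=0:+1/40320 = 1/40320
⇒ 3j(0 4 4; 0 -4 4)² = 1/9, sgn +1
4πI² = N·(3j₀)²·(3jₘ)² = 1/1
I = +1·√(1/4π) = 0.28209479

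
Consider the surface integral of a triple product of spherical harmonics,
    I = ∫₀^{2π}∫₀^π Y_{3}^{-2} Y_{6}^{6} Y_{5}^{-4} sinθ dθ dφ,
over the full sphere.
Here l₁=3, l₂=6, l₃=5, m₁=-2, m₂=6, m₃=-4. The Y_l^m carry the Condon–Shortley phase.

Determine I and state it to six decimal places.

0.207001

Rules hold: Σm=0, L=14 even, 3≤5≤9.
N = 7·13·11 = 1001
Δ = 4!·2!·8!/15! = 1/675675
Racah Σ t=1..3: t=1:−1/8640 t=2:+1/2304 t=3:−1/8640 = 7/34560
⇒ 3j(3 6 5; 0 0 0)² = 7/429, sgn -1
Racah Σ t=4..4: t=4:+1/967680 = 1/967680
⇒ 3j(3 6 5; -2 6 -4)² = 3/91, sgn -1
4πI² = N·(3j₀)²·(3jₘ)² = 7/13
I = +1·√(0.538462/4π) = 0.20700098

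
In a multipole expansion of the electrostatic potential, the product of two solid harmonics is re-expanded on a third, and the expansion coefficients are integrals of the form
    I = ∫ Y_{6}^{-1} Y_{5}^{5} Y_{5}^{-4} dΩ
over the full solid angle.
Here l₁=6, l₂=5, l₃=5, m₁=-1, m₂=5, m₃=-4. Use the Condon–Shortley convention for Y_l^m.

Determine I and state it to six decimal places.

Rules hold: Σm=0, L=16 even, 1≤5≤11.
N = 13·11·11 = 1573
Δ = 6!·6!·4!/17! = 1/28588560
Racah Σ t=1..5: t=1:−1/345600 t=2:+1/13824 t=3:−1/5184 t=4:+1/13824 t=5:−1/345600 = -7/129600
⇒ 3j(6 5 5; 0 0 0)² = 80/7293, sgn +1
Racah Σ t=6..6: t=6:+1/2073600 = 1/2073600
⇒ 3j(6 5 5; -1 5 -4)² = 63/9724, sgn -1
4πI² = N·(3j₀)²·(3jₘ)² = 420/3757
I = -1·√(0.111791/4π) = -0.09431898

-0.094319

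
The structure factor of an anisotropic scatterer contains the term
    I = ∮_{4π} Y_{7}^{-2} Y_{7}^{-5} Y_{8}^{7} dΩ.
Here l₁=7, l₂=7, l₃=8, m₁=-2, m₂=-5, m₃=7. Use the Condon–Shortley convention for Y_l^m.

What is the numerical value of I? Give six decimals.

Rules hold: Σm=0, L=22 even, 0≤8≤14.
N = 15·15·17 = 3825
Δ = 6!·8!·8!/23! = 1/22086194130
Racah Σ t=0..6: t=0:+1/18289152000 t=1:−1/248832000 t=2:+1/24883200 t=3:−1/11943936 t=4:+1/24883200 t=5:−1/248832000 t=6:+1/18289152000 = -11/975421440
⇒ 3j(7 7 8; 0 0 0)² = 1750/289731, sgn -1
Racah Σ t=1..2: t=1:−1/24385536000 t=2:+1/9754214400 = 1/16257024000
⇒ 3j(7 7 8; -2 -5 7)² = 486/52003, sgn -1
4πI² = N·(3j₀)²·(3jₘ)² = 9112500/42204149
I = +1·√(0.215915/4π) = 0.13107995

0.131080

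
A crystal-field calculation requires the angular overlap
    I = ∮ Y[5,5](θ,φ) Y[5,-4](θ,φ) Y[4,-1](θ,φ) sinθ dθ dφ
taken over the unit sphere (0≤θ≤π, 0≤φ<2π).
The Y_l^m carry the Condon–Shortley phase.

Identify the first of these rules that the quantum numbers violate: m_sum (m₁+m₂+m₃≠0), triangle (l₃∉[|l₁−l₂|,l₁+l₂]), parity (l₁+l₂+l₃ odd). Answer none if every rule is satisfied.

m₁+m₂+m₃ = 5 − 4 − 1 = 0  ✓
triangle: |5−5|=0 ≤ l₃=4 ≤ 5+5=10  ✓
parity: l₁+l₂+l₃ = 14 is even  ✓

none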